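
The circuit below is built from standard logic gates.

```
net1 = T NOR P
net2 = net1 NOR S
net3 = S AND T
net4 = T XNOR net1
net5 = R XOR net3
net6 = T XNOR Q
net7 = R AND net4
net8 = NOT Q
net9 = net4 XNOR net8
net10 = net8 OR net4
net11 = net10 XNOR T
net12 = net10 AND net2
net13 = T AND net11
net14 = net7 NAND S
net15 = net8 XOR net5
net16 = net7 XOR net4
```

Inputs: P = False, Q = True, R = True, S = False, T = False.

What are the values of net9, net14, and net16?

net9 = True, net14 = True, net16 = False

net1 = T NOR P = False NOR False = True
net4 = T XNOR net1 = False XNOR True = False
net7 = R AND net4 = True AND False = False
net8 = NOT Q = NOT True = False
net9 = net4 XNOR net8 = False XNOR False = True
net14 = net7 NAND S = False NAND False = True
net16 = net7 XOR net4 = False XOR False = False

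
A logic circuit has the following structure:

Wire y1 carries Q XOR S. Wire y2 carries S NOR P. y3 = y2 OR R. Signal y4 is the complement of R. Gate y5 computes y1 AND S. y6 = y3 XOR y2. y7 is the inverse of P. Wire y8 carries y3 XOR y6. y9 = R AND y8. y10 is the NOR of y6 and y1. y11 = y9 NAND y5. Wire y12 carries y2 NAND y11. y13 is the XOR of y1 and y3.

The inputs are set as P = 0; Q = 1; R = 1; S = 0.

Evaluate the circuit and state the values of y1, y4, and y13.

y1 = 1; y4 = 0; y13 = 0

y1 = Q XOR S = 1 XOR 0 = 1
y2 = S NOR P = 0 NOR 0 = 1
y3 = y2 OR R = 1 OR 1 = 1
y4 = NOT R = NOT 1 = 0
y13 = y1 XOR y3 = 1 XOR 1 = 0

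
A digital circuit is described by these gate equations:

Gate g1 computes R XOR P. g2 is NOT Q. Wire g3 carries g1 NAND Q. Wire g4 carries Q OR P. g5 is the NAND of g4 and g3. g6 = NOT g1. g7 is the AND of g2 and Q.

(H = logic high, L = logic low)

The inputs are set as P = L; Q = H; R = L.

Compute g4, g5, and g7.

g4 = H  g5 = L  g7 = L

g1 = R XOR P = L XOR L = L
g2 = NOT Q = NOT H = L
g3 = g1 NAND Q = L NAND H = H
g4 = Q OR P = H OR L = H
g5 = g4 NAND g3 = H NAND H = L
g7 = g2 AND Q = L AND H = L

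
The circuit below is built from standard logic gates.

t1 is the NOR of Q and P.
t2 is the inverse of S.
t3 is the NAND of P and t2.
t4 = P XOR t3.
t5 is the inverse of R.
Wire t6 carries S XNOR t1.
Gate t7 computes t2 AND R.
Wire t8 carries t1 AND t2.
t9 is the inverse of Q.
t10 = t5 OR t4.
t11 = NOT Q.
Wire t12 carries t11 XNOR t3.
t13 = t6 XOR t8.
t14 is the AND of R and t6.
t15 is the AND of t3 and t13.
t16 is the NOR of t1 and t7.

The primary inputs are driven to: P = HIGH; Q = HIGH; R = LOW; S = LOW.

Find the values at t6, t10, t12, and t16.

t1 = Q NOR P = HIGH NOR HIGH = LOW
t2 = NOT S = NOT LOW = HIGH
t3 = P NAND t2 = HIGH NAND HIGH = LOW
t4 = P XOR t3 = HIGH XOR LOW = HIGH
t5 = NOT R = NOT LOW = HIGH
t6 = S XNOR t1 = LOW XNOR LOW = HIGH
t7 = t2 AND R = HIGH AND LOW = LOW
t10 = t5 OR t4 = HIGH OR HIGH = HIGH
t11 = NOT Q = NOT HIGH = LOW
t12 = t11 XNOR t3 = LOW XNOR LOW = HIGH
t16 = t1 NOR t7 = LOW NOR LOW = HIGH

t6 = HIGH, t10 = HIGH, t12 = HIGH, t16 = HIGH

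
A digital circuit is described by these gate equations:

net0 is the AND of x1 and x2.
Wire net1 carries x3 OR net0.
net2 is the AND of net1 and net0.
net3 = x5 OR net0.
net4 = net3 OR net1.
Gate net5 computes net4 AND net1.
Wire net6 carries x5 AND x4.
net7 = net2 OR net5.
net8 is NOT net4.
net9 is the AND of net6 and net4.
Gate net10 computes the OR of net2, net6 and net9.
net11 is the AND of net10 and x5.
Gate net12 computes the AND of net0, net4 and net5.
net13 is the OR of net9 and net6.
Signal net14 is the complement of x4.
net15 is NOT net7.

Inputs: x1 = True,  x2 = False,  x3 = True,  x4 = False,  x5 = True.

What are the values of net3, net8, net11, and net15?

net0 = x1 AND x2 = True AND False = False
net1 = x3 OR net0 = True OR False = True
net2 = net1 AND net0 = True AND False = False
net3 = x5 OR net0 = True OR False = True
net4 = net3 OR net1 = True OR True = True
net5 = net4 AND net1 = True AND True = True
net6 = x5 AND x4 = True AND False = False
net7 = net2 OR net5 = False OR True = True
net8 = NOT net4 = NOT True = False
net9 = net6 AND net4 = False AND True = False
net10 = net2 OR net6 OR net9 = False OR False OR False = False
net11 = net10 AND x5 = False AND True = False
net15 = NOT net7 = NOT True = False

net3 = True, net8 = False, net11 = False, net15 = False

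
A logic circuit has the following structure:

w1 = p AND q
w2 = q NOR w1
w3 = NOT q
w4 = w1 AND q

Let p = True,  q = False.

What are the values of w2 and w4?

w1 = p AND q = True AND False = False
w2 = q NOR w1 = False NOR False = True
w4 = w1 AND q = False AND False = False

w2 = True, w4 = False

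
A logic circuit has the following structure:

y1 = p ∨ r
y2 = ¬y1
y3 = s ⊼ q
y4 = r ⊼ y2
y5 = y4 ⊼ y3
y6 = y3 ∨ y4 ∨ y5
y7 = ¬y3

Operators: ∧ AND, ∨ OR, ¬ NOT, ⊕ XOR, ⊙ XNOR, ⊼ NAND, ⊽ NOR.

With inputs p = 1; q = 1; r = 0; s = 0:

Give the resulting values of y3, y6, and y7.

y1 = p OR r = 1 OR 0 = 1
y2 = NOT y1 = NOT 1 = 0
y3 = s NAND q = 0 NAND 1 = 1
y4 = r NAND y2 = 0 NAND 0 = 1
y5 = y4 NAND y3 = 1 NAND 1 = 0
y6 = y3 OR y4 OR y5 = 1 OR 1 OR 0 = 1
y7 = NOT y3 = NOT 1 = 0

y3 = 1; y6 = 1; y7 = 0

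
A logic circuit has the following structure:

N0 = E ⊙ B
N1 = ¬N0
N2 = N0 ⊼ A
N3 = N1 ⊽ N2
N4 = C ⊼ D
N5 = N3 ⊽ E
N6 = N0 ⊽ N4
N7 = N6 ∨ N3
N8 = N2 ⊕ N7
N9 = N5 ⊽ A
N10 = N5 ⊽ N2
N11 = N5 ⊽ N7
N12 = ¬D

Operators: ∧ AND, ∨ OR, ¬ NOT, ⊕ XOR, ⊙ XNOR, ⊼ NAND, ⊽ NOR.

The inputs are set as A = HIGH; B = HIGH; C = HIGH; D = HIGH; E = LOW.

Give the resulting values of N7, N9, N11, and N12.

N0 = E XNOR B = LOW XNOR HIGH = LOW
N1 = NOT N0 = NOT LOW = HIGH
N2 = N0 NAND A = LOW NAND HIGH = HIGH
N3 = N1 NOR N2 = HIGH NOR HIGH = LOW
N4 = C NAND D = HIGH NAND HIGH = LOW
N5 = N3 NOR E = LOW NOR LOW = HIGH
N6 = N0 NOR N4 = LOW NOR LOW = HIGH
N7 = N6 OR N3 = HIGH OR LOW = HIGH
N9 = N5 NOR A = HIGH NOR HIGH = LOW
N11 = N5 NOR N7 = HIGH NOR HIGH = LOW
N12 = NOT D = NOT HIGH = LOW

N7 = HIGH; N9 = LOW; N11 = LOW; N12 = LOW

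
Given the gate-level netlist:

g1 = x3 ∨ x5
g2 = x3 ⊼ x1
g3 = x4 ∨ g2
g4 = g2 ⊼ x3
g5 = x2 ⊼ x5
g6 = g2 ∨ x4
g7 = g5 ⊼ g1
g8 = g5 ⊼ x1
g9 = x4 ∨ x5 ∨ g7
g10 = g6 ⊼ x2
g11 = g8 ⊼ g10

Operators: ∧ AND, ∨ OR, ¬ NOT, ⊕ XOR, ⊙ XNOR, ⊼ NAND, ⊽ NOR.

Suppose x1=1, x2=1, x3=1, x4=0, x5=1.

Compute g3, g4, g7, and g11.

g3 = 0, g4 = 1, g7 = 1, g11 = 0

g1 = x3 OR x5 = 1 OR 1 = 1
g2 = x3 NAND x1 = 1 NAND 1 = 0
g3 = x4 OR g2 = 0 OR 0 = 0
g4 = g2 NAND x3 = 0 NAND 1 = 1
g5 = x2 NAND x5 = 1 NAND 1 = 0
g6 = g2 OR x4 = 0 OR 0 = 0
g7 = g5 NAND g1 = 0 NAND 1 = 1
g8 = g5 NAND x1 = 0 NAND 1 = 1
g10 = g6 NAND x2 = 0 NAND 1 = 1
g11 = g8 NAND g10 = 1 NAND 1 = 0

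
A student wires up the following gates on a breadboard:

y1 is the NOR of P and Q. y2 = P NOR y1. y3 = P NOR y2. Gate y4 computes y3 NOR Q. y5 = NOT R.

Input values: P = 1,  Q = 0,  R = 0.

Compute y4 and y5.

y4 = 1, y5 = 1

y1 = P NOR Q = 1 NOR 0 = 0
y2 = P NOR y1 = 1 NOR 0 = 0
y3 = P NOR y2 = 1 NOR 0 = 0
y4 = y3 NOR Q = 0 NOR 0 = 1
y5 = NOT R = NOT 0 = 1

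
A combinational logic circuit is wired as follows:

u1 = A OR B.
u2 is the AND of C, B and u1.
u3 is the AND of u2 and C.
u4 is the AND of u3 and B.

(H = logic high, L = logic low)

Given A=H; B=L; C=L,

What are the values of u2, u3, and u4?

u2 = L, u3 = L, u4 = L

u1 = A OR B = H OR L = H
u2 = C AND B AND u1 = L AND L AND H = L
u3 = u2 AND C = L AND L = L
u4 = u3 AND B = L AND L = L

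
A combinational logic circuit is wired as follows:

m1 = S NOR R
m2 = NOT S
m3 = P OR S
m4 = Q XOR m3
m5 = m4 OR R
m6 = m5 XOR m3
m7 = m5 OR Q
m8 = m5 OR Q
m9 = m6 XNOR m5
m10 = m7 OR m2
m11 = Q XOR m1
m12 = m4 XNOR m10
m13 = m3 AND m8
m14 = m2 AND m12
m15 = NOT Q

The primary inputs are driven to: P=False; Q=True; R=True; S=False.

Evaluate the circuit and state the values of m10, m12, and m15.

m2 = NOT S = NOT False = True
m3 = P OR S = False OR False = False
m4 = Q XOR m3 = True XOR False = True
m5 = m4 OR R = True OR True = True
m7 = m5 OR Q = True OR True = True
m10 = m7 OR m2 = True OR True = True
m12 = m4 XNOR m10 = True XNOR True = True
m15 = NOT Q = NOT True = False

m10 = True, m12 = True, m15 = False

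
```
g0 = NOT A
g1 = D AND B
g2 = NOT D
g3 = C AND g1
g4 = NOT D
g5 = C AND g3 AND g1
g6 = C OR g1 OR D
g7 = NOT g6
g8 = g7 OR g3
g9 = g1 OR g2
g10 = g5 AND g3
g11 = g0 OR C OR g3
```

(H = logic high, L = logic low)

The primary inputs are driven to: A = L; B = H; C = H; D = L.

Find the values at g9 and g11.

g9 = H, g11 = H

g0 = NOT A = NOT L = H
g1 = D AND B = L AND H = L
g2 = NOT D = NOT L = H
g3 = C AND g1 = H AND L = L
g9 = g1 OR g2 = L OR H = H
g11 = g0 OR C OR g3 = H OR H OR L = H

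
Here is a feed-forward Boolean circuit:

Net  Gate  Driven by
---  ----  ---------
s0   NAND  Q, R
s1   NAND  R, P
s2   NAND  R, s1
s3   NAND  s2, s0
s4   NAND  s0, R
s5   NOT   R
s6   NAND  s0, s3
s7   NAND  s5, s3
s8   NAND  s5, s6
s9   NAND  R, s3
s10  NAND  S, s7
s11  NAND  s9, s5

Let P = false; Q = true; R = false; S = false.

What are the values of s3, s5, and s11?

s3 = false, s5 = true, s11 = false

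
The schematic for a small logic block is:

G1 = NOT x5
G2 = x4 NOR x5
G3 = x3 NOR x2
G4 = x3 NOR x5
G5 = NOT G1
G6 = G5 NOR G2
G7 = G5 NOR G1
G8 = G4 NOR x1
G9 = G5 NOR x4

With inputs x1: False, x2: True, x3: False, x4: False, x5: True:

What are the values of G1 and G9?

G1 = False; G9 = False

G1 = NOT x5 = NOT True = False
G5 = NOT G1 = NOT False = True
G9 = G5 NOR x4 = True NOR False = False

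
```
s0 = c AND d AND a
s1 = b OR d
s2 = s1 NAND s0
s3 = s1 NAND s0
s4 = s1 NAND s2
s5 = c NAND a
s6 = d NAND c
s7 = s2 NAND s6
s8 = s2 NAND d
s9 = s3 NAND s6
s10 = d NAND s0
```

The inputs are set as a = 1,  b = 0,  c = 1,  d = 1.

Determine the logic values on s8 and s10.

s8 = 1; s10 = 0

s0 = c AND d AND a = 1 AND 1 AND 1 = 1
s1 = b OR d = 0 OR 1 = 1
s2 = s1 NAND s0 = 1 NAND 1 = 0
s8 = s2 NAND d = 0 NAND 1 = 1
s10 = d NAND s0 = 1 NAND 1 = 0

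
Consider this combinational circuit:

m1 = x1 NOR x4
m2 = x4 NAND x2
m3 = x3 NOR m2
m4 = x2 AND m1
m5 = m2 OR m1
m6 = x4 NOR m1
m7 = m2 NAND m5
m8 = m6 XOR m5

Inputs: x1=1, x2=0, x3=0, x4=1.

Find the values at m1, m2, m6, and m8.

m1 = 0  m2 = 1  m6 = 0  m8 = 1

m1 = x1 NOR x4 = 1 NOR 1 = 0
m2 = x4 NAND x2 = 1 NAND 0 = 1
m5 = m2 OR m1 = 1 OR 0 = 1
m6 = x4 NOR m1 = 1 NOR 0 = 0
m8 = m6 XOR m5 = 0 XOR 1 = 1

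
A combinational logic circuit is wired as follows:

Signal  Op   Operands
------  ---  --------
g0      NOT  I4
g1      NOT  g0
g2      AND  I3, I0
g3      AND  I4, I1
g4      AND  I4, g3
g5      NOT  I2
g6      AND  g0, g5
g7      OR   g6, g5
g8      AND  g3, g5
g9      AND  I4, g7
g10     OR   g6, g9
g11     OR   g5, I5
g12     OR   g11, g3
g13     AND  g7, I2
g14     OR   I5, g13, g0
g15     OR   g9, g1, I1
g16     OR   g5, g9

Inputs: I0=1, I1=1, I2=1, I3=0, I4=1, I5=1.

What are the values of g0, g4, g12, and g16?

g0 = NOT I4 = NOT 1 = 0
g3 = I4 AND I1 = 1 AND 1 = 1
g4 = I4 AND g3 = 1 AND 1 = 1
g5 = NOT I2 = NOT 1 = 0
g6 = g0 AND g5 = 0 AND 0 = 0
g7 = g6 OR g5 = 0 OR 0 = 0
g9 = I4 AND g7 = 1 AND 0 = 0
g11 = g5 OR I5 = 0 OR 1 = 1
g12 = g11 OR g3 = 1 OR 1 = 1
g16 = g5 OR g9 = 0 OR 0 = 0

g0 = 0; g4 = 1; g12 = 1; g16 = 0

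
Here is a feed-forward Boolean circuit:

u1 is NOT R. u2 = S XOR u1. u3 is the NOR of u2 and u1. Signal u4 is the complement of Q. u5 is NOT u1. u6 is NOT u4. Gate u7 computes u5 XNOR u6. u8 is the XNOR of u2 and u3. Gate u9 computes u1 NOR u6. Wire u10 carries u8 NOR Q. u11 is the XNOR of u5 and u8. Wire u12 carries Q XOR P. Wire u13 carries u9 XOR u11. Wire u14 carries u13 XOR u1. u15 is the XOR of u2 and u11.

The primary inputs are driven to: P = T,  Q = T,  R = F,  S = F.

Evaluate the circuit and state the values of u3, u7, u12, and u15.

u3 = F  u7 = F  u12 = F  u15 = F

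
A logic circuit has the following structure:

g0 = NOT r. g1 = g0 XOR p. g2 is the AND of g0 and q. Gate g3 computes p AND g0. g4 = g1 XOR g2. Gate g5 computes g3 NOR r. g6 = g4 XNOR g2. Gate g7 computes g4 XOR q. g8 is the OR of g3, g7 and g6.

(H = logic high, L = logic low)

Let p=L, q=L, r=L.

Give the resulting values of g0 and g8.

g0 = H, g8 = H

g0 = NOT r = NOT L = H
g1 = g0 XOR p = H XOR L = H
g2 = g0 AND q = H AND L = L
g3 = p AND g0 = L AND H = L
g4 = g1 XOR g2 = H XOR L = H
g6 = g4 XNOR g2 = H XNOR L = L
g7 = g4 XOR q = H XOR L = H
g8 = g3 OR g7 OR g6 = L OR H OR L = H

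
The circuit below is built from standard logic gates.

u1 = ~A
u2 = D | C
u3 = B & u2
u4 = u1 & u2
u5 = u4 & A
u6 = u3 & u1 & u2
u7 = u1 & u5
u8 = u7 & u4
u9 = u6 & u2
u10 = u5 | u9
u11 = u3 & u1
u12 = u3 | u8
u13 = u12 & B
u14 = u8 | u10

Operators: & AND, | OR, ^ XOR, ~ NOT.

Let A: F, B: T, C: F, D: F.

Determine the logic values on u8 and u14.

u8 = F, u14 = F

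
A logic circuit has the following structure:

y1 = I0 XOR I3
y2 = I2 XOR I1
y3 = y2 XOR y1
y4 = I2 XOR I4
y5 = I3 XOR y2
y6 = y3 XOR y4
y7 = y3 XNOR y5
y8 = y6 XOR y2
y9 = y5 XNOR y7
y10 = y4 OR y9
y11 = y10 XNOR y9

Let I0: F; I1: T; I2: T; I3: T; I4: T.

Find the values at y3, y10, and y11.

y3 = T, y10 = T, y11 = T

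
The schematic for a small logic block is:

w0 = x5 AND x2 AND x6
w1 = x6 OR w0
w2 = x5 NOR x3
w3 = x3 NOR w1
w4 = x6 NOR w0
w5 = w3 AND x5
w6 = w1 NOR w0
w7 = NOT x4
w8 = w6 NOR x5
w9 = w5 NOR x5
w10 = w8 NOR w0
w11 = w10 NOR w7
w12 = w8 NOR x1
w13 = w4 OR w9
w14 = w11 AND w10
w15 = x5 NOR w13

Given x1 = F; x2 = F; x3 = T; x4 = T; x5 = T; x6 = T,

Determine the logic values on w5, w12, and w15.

w0 = x5 AND x2 AND x6 = T AND F AND T = F
w1 = x6 OR w0 = T OR F = T
w3 = x3 NOR w1 = T NOR T = F
w4 = x6 NOR w0 = T NOR F = F
w5 = w3 AND x5 = F AND T = F
w6 = w1 NOR w0 = T NOR F = F
w8 = w6 NOR x5 = F NOR T = F
w9 = w5 NOR x5 = F NOR T = F
w12 = w8 NOR x1 = F NOR F = T
w13 = w4 OR w9 = F OR F = F
w15 = x5 NOR w13 = T NOR F = F

w5 = F, w12 = T, w15 = F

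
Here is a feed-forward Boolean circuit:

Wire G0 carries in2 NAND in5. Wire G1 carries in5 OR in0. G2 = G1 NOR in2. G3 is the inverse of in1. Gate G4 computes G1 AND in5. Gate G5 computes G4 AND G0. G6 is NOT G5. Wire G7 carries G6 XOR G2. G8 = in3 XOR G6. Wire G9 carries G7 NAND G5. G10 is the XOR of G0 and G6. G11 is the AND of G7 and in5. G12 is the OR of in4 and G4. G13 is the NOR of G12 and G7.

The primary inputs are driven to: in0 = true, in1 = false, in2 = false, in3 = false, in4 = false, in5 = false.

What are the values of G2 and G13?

G2 = false, G13 = false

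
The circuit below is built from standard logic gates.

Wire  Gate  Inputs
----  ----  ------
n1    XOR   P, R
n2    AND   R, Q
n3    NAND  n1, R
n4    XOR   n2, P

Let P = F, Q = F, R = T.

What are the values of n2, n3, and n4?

n2 = F, n3 = F, n4 = F

n1 = P XOR R = F XOR T = T
n2 = R AND Q = T AND F = F
n3 = n1 NAND R = T NAND T = F
n4 = n2 XOR P = F XOR F = F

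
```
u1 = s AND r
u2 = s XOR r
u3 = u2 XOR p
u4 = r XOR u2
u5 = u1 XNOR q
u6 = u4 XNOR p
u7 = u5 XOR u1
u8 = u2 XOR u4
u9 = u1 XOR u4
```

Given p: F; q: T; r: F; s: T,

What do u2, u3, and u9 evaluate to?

u2 = T, u3 = T, u9 = T

u1 = s AND r = T AND F = F
u2 = s XOR r = T XOR F = T
u3 = u2 XOR p = T XOR F = T
u4 = r XOR u2 = F XOR T = T
u9 = u1 XOR u4 = F XOR T = T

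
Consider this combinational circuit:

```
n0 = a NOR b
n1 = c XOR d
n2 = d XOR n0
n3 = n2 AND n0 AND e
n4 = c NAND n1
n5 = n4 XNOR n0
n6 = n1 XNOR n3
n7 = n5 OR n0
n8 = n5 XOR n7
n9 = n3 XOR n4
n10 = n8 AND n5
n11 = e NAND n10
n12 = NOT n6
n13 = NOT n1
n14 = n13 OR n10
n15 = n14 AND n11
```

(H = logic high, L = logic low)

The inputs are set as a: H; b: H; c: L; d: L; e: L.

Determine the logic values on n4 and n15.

n4 = H, n15 = H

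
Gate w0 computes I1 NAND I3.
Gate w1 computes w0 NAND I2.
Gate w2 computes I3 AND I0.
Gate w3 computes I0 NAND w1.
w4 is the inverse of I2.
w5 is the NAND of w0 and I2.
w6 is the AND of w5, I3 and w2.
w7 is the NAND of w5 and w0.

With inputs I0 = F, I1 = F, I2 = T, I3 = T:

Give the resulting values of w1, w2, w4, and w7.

w1 = F, w2 = F, w4 = F, w7 = T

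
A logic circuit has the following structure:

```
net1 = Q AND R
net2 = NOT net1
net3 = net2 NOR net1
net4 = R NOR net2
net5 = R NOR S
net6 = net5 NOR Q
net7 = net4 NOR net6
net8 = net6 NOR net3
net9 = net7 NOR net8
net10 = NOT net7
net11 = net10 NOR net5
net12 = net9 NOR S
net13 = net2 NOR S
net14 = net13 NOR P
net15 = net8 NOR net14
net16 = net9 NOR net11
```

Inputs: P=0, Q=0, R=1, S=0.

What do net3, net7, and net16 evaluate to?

net1 = Q AND R = 0 AND 1 = 0
net2 = NOT net1 = NOT 0 = 1
net3 = net2 NOR net1 = 1 NOR 0 = 0
net4 = R NOR net2 = 1 NOR 1 = 0
net5 = R NOR S = 1 NOR 0 = 0
net6 = net5 NOR Q = 0 NOR 0 = 1
net7 = net4 NOR net6 = 0 NOR 1 = 0
net8 = net6 NOR net3 = 1 NOR 0 = 0
net9 = net7 NOR net8 = 0 NOR 0 = 1
net10 = NOT net7 = NOT 0 = 1
net11 = net10 NOR net5 = 1 NOR 0 = 0
net16 = net9 NOR net11 = 1 NOR 0 = 0

net3 = 0; net7 = 0; net16 = 0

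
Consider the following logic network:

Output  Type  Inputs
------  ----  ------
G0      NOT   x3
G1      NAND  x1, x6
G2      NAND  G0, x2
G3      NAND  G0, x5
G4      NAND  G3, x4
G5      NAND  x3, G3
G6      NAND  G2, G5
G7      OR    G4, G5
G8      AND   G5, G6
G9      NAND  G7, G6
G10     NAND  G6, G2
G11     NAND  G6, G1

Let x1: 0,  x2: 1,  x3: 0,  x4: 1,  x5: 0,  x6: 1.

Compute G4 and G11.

G0 = NOT x3 = NOT 0 = 1
G1 = x1 NAND x6 = 0 NAND 1 = 1
G2 = G0 NAND x2 = 1 NAND 1 = 0
G3 = G0 NAND x5 = 1 NAND 0 = 1
G4 = G3 NAND x4 = 1 NAND 1 = 0
G5 = x3 NAND G3 = 0 NAND 1 = 1
G6 = G2 NAND G5 = 0 NAND 1 = 1
G11 = G6 NAND G1 = 1 NAND 1 = 0

G4 = 0  G11 = 0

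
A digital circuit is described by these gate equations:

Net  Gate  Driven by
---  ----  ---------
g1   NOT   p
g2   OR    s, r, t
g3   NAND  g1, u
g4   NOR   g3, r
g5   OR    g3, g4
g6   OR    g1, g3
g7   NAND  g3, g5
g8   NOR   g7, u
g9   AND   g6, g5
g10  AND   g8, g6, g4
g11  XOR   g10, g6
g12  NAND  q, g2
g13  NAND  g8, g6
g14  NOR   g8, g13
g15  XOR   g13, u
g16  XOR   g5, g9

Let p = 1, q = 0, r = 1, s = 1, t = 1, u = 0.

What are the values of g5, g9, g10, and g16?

g1 = NOT p = NOT 1 = 0
g3 = g1 NAND u = 0 NAND 0 = 1
g4 = g3 NOR r = 1 NOR 1 = 0
g5 = g3 OR g4 = 1 OR 0 = 1
g6 = g1 OR g3 = 0 OR 1 = 1
g7 = g3 NAND g5 = 1 NAND 1 = 0
g8 = g7 NOR u = 0 NOR 0 = 1
g9 = g6 AND g5 = 1 AND 1 = 1
g10 = g8 AND g6 AND g4 = 1 AND 1 AND 0 = 0
g16 = g5 XOR g9 = 1 XOR 1 = 0

g5 = 1, g9 = 1, g10 = 0, g16 = 0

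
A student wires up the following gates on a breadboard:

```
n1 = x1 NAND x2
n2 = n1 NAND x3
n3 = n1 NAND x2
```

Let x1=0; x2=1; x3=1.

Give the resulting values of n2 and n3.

n1 = x1 NAND x2 = 0 NAND 1 = 1
n2 = n1 NAND x3 = 1 NAND 1 = 0
n3 = n1 NAND x2 = 1 NAND 1 = 0

n2 = 0, n3 = 0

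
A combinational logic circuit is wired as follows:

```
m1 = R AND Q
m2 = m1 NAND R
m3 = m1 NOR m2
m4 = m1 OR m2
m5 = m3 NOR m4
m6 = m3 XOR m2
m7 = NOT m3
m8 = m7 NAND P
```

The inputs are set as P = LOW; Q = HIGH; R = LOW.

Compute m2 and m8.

m2 = HIGH, m8 = HIGH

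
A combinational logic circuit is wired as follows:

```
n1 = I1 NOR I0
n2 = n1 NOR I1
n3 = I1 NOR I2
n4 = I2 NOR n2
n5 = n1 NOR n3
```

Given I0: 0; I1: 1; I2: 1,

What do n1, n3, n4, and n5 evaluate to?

n1 = I1 NOR I0 = 1 NOR 0 = 0
n2 = n1 NOR I1 = 0 NOR 1 = 0
n3 = I1 NOR I2 = 1 NOR 1 = 0
n4 = I2 NOR n2 = 1 NOR 0 = 0
n5 = n1 NOR n3 = 0 NOR 0 = 1

n1 = 0, n3 = 0, n4 = 0, n5 = 1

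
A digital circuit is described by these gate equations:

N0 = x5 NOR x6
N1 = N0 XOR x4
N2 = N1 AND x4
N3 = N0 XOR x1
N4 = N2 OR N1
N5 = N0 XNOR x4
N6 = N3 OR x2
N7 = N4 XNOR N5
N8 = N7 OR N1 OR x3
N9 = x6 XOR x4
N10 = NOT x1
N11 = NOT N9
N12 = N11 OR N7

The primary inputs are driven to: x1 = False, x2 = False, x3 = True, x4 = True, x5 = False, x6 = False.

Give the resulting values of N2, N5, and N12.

N2 = False; N5 = True; N12 = False

N0 = x5 NOR x6 = False NOR False = True
N1 = N0 XOR x4 = True XOR True = False
N2 = N1 AND x4 = False AND True = False
N4 = N2 OR N1 = False OR False = False
N5 = N0 XNOR x4 = True XNOR True = True
N7 = N4 XNOR N5 = False XNOR True = False
N9 = x6 XOR x4 = False XOR True = True
N11 = NOT N9 = NOT True = False
N12 = N11 OR N7 = False OR False = False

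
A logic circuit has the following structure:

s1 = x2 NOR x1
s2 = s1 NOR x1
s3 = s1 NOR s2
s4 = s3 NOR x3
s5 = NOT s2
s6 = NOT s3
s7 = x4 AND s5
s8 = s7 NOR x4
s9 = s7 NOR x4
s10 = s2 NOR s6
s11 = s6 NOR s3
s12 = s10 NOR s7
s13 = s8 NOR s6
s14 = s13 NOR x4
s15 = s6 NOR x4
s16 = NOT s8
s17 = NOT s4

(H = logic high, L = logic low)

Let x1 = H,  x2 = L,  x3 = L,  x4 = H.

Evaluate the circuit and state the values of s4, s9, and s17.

s1 = x2 NOR x1 = L NOR H = L
s2 = s1 NOR x1 = L NOR H = L
s3 = s1 NOR s2 = L NOR L = H
s4 = s3 NOR x3 = H NOR L = L
s5 = NOT s2 = NOT L = H
s7 = x4 AND s5 = H AND H = H
s9 = s7 NOR x4 = H NOR H = L
s17 = NOT s4 = NOT L = H

s4 = L; s9 = L; s17 = H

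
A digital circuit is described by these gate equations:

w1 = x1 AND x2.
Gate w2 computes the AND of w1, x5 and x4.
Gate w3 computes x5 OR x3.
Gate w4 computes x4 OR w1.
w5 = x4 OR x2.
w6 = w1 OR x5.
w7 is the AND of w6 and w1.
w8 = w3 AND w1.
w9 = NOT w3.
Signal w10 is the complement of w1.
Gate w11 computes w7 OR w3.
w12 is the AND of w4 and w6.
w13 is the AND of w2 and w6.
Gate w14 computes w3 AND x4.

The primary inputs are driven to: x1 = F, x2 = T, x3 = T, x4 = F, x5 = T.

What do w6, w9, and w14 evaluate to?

w1 = x1 AND x2 = F AND T = F
w3 = x5 OR x3 = T OR T = T
w6 = w1 OR x5 = F OR T = T
w9 = NOT w3 = NOT T = F
w14 = w3 AND x4 = T AND F = F

w6 = T, w9 = F, w14 = F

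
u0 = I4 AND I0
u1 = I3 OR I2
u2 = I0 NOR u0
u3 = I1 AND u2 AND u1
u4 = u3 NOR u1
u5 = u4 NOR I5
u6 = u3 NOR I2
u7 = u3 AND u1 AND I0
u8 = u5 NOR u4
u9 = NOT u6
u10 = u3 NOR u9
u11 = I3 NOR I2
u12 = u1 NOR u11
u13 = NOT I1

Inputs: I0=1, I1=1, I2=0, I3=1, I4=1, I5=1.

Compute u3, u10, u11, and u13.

u3 = 0, u10 = 1, u11 = 0, u13 = 0

u0 = I4 AND I0 = 1 AND 1 = 1
u1 = I3 OR I2 = 1 OR 0 = 1
u2 = I0 NOR u0 = 1 NOR 1 = 0
u3 = I1 AND u2 AND u1 = 1 AND 0 AND 1 = 0
u6 = u3 NOR I2 = 0 NOR 0 = 1
u9 = NOT u6 = NOT 1 = 0
u10 = u3 NOR u9 = 0 NOR 0 = 1
u11 = I3 NOR I2 = 1 NOR 0 = 0
u13 = NOT I1 = NOT 1 = 0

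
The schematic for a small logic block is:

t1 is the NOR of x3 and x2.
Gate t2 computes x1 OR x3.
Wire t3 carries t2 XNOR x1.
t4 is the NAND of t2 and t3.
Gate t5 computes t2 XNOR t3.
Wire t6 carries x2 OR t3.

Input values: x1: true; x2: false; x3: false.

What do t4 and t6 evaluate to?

t2 = x1 OR x3 = true OR false = true
t3 = t2 XNOR x1 = true XNOR true = true
t4 = t2 NAND t3 = true NAND true = false
t6 = x2 OR t3 = false OR true = true

t4 = false; t6 = true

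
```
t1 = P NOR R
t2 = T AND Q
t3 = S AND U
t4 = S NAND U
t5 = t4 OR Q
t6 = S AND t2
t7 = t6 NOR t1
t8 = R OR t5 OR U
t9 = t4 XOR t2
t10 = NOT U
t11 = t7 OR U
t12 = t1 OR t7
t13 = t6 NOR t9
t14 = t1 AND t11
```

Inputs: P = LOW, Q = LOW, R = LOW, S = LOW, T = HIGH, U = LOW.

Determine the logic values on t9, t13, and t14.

t9 = HIGH  t13 = LOW  t14 = LOW

t1 = P NOR R = LOW NOR LOW = HIGH
t2 = T AND Q = HIGH AND LOW = LOW
t4 = S NAND U = LOW NAND LOW = HIGH
t6 = S AND t2 = LOW AND LOW = LOW
t7 = t6 NOR t1 = LOW NOR HIGH = LOW
t9 = t4 XOR t2 = HIGH XOR LOW = HIGH
t11 = t7 OR U = LOW OR LOW = LOW
t13 = t6 NOR t9 = LOW NOR HIGH = LOW
t14 = t1 AND t11 = HIGH AND LOW = LOW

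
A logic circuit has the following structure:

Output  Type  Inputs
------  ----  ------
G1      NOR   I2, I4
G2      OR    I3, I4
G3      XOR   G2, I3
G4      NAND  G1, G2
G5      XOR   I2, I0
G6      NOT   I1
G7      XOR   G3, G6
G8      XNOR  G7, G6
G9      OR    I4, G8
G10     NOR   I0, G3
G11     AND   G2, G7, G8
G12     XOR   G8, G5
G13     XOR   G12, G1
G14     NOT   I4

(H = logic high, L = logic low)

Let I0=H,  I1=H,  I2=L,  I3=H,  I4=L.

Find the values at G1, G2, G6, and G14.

G1 = I2 NOR I4 = L NOR L = H
G2 = I3 OR I4 = H OR L = H
G6 = NOT I1 = NOT H = L
G14 = NOT I4 = NOT L = H

G1 = H  G2 = H  G6 = L  G14 = H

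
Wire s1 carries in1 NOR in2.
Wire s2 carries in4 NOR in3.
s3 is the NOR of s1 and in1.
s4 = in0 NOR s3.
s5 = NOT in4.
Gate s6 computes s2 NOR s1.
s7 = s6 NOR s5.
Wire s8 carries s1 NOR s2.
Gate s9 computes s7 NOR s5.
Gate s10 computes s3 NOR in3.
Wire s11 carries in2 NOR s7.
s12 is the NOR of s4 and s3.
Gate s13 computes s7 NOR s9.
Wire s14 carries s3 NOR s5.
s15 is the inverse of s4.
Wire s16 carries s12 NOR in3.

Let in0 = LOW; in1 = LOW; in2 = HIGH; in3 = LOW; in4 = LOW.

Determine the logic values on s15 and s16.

s1 = in1 NOR in2 = LOW NOR HIGH = LOW
s3 = s1 NOR in1 = LOW NOR LOW = HIGH
s4 = in0 NOR s3 = LOW NOR HIGH = LOW
s12 = s4 NOR s3 = LOW NOR HIGH = LOW
s15 = NOT s4 = NOT LOW = HIGH
s16 = s12 NOR in3 = LOW NOR LOW = HIGH

s15 = HIGH; s16 = HIGH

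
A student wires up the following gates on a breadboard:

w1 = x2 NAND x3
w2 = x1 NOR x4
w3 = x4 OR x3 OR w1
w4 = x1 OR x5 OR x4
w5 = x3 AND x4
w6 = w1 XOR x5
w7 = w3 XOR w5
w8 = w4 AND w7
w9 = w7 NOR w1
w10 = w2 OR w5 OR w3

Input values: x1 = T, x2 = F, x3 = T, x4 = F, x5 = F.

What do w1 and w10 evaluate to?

w1 = T, w10 = T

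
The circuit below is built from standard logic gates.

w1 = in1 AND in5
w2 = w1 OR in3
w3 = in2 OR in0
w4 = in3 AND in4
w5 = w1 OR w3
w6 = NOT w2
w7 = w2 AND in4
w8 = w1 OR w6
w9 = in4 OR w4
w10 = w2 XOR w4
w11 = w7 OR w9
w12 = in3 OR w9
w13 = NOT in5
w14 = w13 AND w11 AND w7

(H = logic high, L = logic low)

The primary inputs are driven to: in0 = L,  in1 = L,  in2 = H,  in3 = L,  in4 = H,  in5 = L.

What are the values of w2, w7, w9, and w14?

w2 = L  w7 = L  w9 = H  w14 = L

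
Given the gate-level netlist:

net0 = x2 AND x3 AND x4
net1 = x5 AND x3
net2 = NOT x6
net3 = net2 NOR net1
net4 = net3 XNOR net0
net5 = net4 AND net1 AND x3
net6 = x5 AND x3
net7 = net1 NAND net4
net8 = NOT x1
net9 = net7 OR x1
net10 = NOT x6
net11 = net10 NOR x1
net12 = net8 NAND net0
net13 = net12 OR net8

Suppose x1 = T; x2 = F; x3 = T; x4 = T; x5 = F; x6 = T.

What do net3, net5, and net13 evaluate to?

net3 = T  net5 = F  net13 = T

net0 = x2 AND x3 AND x4 = F AND T AND T = F
net1 = x5 AND x3 = F AND T = F
net2 = NOT x6 = NOT T = F
net3 = net2 NOR net1 = F NOR F = T
net4 = net3 XNOR net0 = T XNOR F = F
net5 = net4 AND net1 AND x3 = F AND F AND T = F
net8 = NOT x1 = NOT T = F
net12 = net8 NAND net0 = F NAND F = T
net13 = net12 OR net8 = T OR F = T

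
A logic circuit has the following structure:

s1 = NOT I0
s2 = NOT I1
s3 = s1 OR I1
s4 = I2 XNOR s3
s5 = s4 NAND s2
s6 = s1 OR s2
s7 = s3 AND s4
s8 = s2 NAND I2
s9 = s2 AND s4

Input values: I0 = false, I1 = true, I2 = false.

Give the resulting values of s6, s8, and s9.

s1 = NOT I0 = NOT false = true
s2 = NOT I1 = NOT true = false
s3 = s1 OR I1 = true OR true = true
s4 = I2 XNOR s3 = false XNOR true = false
s6 = s1 OR s2 = true OR false = true
s8 = s2 NAND I2 = false NAND false = true
s9 = s2 AND s4 = false AND false = false

s6 = true, s8 = true, s9 = false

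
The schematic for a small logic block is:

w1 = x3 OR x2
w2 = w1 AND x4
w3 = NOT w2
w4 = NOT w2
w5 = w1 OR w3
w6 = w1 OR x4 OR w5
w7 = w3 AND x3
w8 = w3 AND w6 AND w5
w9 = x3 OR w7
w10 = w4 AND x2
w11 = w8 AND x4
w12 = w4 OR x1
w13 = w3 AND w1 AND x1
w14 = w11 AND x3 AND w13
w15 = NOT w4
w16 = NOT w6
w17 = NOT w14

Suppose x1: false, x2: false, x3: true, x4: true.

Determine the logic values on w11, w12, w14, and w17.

w1 = x3 OR x2 = true OR false = true
w2 = w1 AND x4 = true AND true = true
w3 = NOT w2 = NOT true = false
w4 = NOT w2 = NOT true = false
w5 = w1 OR w3 = true OR false = true
w6 = w1 OR x4 OR w5 = true OR true OR true = true
w8 = w3 AND w6 AND w5 = false AND true AND true = false
w11 = w8 AND x4 = false AND true = false
w12 = w4 OR x1 = false OR false = false
w13 = w3 AND w1 AND x1 = false AND true AND false = false
w14 = w11 AND x3 AND w13 = false AND true AND false = false
w17 = NOT w14 = NOT false = true

w11 = false; w12 = false; w14 = false; w17 = true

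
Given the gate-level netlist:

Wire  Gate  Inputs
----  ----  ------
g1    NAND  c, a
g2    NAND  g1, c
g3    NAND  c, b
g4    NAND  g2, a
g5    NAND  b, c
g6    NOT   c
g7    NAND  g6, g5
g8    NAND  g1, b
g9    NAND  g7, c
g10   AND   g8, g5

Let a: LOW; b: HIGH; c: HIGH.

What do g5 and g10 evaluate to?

g5 = LOW; g10 = LOW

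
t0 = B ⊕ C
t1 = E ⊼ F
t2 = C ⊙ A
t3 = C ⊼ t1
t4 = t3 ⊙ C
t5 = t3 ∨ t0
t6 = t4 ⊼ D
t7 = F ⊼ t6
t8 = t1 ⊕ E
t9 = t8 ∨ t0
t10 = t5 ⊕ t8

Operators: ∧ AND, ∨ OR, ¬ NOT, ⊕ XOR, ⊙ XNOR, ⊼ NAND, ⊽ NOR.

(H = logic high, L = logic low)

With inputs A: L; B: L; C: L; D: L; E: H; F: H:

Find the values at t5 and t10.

t0 = B XOR C = L XOR L = L
t1 = E NAND F = H NAND H = L
t3 = C NAND t1 = L NAND L = H
t5 = t3 OR t0 = H OR L = H
t8 = t1 XOR E = L XOR H = H
t10 = t5 XOR t8 = H XOR H = L

t5 = H, t10 = L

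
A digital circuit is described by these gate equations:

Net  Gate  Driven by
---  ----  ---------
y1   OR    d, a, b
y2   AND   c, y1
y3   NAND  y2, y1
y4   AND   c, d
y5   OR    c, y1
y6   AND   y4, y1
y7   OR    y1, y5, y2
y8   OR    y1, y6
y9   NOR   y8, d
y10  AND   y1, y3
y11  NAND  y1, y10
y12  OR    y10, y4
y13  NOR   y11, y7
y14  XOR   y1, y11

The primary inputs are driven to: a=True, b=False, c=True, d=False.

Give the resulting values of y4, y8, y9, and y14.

y4 = False, y8 = True, y9 = False, y14 = False

y1 = d OR a OR b = False OR True OR False = True
y2 = c AND y1 = True AND True = True
y3 = y2 NAND y1 = True NAND True = False
y4 = c AND d = True AND False = False
y6 = y4 AND y1 = False AND True = False
y8 = y1 OR y6 = True OR False = True
y9 = y8 NOR d = True NOR False = False
y10 = y1 AND y3 = True AND False = False
y11 = y1 NAND y10 = True NAND False = True
y14 = y1 XOR y11 = True XOR True = False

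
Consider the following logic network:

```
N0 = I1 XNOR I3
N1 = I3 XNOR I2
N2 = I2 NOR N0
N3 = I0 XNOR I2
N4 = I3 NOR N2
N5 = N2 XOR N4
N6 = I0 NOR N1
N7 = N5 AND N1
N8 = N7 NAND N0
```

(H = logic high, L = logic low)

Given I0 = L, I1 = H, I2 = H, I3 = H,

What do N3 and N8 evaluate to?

N3 = L, N8 = H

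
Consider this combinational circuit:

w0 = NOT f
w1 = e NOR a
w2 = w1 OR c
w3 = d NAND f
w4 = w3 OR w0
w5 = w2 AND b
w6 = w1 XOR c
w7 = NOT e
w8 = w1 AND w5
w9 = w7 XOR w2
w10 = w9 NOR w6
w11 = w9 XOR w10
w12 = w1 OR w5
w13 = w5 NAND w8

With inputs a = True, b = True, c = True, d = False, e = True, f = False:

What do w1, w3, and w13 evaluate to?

w1 = False  w3 = True  w13 = True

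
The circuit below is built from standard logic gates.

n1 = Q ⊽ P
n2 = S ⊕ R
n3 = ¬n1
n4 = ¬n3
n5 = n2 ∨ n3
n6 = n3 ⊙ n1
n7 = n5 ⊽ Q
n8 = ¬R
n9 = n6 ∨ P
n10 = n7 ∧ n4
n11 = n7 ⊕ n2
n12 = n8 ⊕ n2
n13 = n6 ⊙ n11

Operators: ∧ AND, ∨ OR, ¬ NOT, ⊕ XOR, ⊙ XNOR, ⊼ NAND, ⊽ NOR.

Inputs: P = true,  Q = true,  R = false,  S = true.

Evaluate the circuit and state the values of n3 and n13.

n3 = true, n13 = false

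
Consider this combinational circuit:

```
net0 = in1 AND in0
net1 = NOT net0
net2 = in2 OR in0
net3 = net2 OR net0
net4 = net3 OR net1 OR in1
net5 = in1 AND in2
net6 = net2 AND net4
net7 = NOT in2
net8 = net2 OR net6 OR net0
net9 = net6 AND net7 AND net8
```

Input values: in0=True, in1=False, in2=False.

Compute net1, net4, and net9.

net1 = True, net4 = True, net9 = True

net0 = in1 AND in0 = False AND True = False
net1 = NOT net0 = NOT False = True
net2 = in2 OR in0 = False OR True = True
net3 = net2 OR net0 = True OR False = True
net4 = net3 OR net1 OR in1 = True OR True OR False = True
net6 = net2 AND net4 = True AND True = True
net7 = NOT in2 = NOT False = True
net8 = net2 OR net6 OR net0 = True OR True OR False = True
net9 = net6 AND net7 AND net8 = True AND True AND True = True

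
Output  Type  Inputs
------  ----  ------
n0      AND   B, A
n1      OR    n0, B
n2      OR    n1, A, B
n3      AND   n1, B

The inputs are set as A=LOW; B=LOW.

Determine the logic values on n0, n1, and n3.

n0 = LOW, n1 = LOW, n3 = LOW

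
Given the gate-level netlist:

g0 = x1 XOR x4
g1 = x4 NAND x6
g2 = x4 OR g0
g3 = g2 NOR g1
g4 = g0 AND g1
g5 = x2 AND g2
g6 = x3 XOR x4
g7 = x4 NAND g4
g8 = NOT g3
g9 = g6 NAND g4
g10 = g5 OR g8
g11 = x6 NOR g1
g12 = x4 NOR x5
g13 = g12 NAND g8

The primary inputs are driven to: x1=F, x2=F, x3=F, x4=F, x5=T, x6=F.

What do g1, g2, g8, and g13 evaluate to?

g1 = T, g2 = F, g8 = T, g13 = T

g0 = x1 XOR x4 = F XOR F = F
g1 = x4 NAND x6 = F NAND F = T
g2 = x4 OR g0 = F OR F = F
g3 = g2 NOR g1 = F NOR T = F
g8 = NOT g3 = NOT F = T
g12 = x4 NOR x5 = F NOR T = F
g13 = g12 NAND g8 = F NAND T = T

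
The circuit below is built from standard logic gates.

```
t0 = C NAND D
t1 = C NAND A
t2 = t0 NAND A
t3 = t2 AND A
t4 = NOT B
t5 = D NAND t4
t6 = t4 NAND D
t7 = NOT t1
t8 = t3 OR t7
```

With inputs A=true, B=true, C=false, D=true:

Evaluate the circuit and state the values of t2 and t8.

t0 = C NAND D = false NAND true = true
t1 = C NAND A = false NAND true = true
t2 = t0 NAND A = true NAND true = false
t3 = t2 AND A = false AND true = false
t7 = NOT t1 = NOT true = false
t8 = t3 OR t7 = false OR false = false

t2 = false, t8 = false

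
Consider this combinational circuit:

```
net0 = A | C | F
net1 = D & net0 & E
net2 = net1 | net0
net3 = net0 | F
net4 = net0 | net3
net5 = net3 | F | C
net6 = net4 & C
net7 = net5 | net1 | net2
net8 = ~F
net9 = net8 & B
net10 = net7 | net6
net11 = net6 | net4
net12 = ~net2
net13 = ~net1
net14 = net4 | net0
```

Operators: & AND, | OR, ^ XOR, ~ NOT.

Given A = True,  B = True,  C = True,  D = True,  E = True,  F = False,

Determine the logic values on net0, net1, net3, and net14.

net0 = True, net1 = True, net3 = True, net14 = True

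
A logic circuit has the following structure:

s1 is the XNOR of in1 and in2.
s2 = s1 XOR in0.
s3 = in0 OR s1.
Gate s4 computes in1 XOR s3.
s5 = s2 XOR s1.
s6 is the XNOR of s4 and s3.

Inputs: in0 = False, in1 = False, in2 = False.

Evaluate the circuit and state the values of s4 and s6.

s1 = in1 XNOR in2 = False XNOR False = True
s3 = in0 OR s1 = False OR True = True
s4 = in1 XOR s3 = False XOR True = True
s6 = s4 XNOR s3 = True XNOR True = True

s4 = True  s6 = True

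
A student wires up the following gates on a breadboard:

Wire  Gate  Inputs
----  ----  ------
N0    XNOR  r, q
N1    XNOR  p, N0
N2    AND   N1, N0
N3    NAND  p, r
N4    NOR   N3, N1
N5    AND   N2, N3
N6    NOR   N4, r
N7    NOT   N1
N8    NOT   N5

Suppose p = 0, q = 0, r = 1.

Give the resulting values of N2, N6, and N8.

N0 = r XNOR q = 1 XNOR 0 = 0
N1 = p XNOR N0 = 0 XNOR 0 = 1
N2 = N1 AND N0 = 1 AND 0 = 0
N3 = p NAND r = 0 NAND 1 = 1
N4 = N3 NOR N1 = 1 NOR 1 = 0
N5 = N2 AND N3 = 0 AND 1 = 0
N6 = N4 NOR r = 0 NOR 1 = 0
N8 = NOT N5 = NOT 0 = 1

N2 = 0, N6 = 0, N8 = 1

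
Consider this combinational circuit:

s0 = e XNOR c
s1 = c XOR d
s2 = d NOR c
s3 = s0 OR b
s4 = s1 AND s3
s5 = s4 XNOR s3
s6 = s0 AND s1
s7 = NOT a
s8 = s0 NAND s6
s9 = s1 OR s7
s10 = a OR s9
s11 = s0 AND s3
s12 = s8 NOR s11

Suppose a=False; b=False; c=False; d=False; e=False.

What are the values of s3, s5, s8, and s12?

s3 = True, s5 = False, s8 = True, s12 = False

s0 = e XNOR c = False XNOR False = True
s1 = c XOR d = False XOR False = False
s3 = s0 OR b = True OR False = True
s4 = s1 AND s3 = False AND True = False
s5 = s4 XNOR s3 = False XNOR True = False
s6 = s0 AND s1 = True AND False = False
s8 = s0 NAND s6 = True NAND False = True
s11 = s0 AND s3 = True AND True = True
s12 = s8 NOR s11 = True NOR True = False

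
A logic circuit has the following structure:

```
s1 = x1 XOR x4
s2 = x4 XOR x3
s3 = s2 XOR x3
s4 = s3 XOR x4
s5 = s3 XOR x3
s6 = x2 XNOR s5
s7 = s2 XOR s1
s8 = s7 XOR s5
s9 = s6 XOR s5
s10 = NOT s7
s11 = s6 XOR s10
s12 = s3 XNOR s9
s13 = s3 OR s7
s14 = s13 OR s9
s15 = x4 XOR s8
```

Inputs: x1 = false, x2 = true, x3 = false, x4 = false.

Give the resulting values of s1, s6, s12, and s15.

s1 = x1 XOR x4 = false XOR false = false
s2 = x4 XOR x3 = false XOR false = false
s3 = s2 XOR x3 = false XOR false = false
s5 = s3 XOR x3 = false XOR false = false
s6 = x2 XNOR s5 = true XNOR false = false
s7 = s2 XOR s1 = false XOR false = false
s8 = s7 XOR s5 = false XOR false = false
s9 = s6 XOR s5 = false XOR false = false
s12 = s3 XNOR s9 = false XNOR false = true
s15 = x4 XOR s8 = false XOR false = false

s1 = false, s6 = false, s12 = true, s15 = false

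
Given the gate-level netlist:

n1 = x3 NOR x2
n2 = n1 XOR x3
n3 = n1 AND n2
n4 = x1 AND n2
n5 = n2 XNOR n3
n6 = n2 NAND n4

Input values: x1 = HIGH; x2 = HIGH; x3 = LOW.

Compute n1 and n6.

n1 = x3 NOR x2 = LOW NOR HIGH = LOW
n2 = n1 XOR x3 = LOW XOR LOW = LOW
n4 = x1 AND n2 = HIGH AND LOW = LOW
n6 = n2 NAND n4 = LOW NAND LOW = HIGH

n1 = LOW, n6 = HIGH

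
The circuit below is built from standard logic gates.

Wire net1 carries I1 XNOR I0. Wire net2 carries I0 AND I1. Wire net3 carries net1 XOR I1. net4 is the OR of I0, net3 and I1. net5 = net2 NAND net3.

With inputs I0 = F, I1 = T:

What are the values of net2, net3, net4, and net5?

net1 = I1 XNOR I0 = T XNOR F = F
net2 = I0 AND I1 = F AND T = F
net3 = net1 XOR I1 = F XOR T = T
net4 = I0 OR net3 OR I1 = F OR T OR T = T
net5 = net2 NAND net3 = F NAND T = T

net2 = F, net3 = T, net4 = T, net5 = T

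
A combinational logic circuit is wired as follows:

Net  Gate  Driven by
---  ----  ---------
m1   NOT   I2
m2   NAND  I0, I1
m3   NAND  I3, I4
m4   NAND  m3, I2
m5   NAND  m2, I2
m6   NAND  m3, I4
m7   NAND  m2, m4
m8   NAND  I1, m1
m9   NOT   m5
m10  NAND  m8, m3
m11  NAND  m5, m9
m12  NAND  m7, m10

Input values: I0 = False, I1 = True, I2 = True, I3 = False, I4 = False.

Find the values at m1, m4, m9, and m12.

m1 = False; m4 = False; m9 = True; m12 = True

m1 = NOT I2 = NOT True = False
m2 = I0 NAND I1 = False NAND True = True
m3 = I3 NAND I4 = False NAND False = True
m4 = m3 NAND I2 = True NAND True = False
m5 = m2 NAND I2 = True NAND True = False
m7 = m2 NAND m4 = True NAND False = True
m8 = I1 NAND m1 = True NAND False = True
m9 = NOT m5 = NOT False = True
m10 = m8 NAND m3 = True NAND True = False
m12 = m7 NAND m10 = True NAND False = True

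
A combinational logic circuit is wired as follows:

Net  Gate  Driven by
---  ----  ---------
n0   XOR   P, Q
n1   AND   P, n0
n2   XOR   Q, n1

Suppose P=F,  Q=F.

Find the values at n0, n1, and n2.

n0 = P XOR Q = F XOR F = F
n1 = P AND n0 = F AND F = F
n2 = Q XOR n1 = F XOR F = F

n0 = F, n1 = F, n2 = F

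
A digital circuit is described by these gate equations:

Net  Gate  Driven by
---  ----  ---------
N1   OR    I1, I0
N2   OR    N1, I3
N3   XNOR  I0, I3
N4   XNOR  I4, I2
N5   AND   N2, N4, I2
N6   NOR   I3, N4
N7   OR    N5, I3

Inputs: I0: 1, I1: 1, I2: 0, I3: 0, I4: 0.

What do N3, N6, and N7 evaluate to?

N3 = 0, N6 = 0, N7 = 0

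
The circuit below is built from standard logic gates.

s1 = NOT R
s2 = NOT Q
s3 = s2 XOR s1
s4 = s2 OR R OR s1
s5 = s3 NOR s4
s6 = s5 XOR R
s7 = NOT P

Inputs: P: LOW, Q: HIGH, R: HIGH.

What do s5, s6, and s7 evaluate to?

s1 = NOT R = NOT HIGH = LOW
s2 = NOT Q = NOT HIGH = LOW
s3 = s2 XOR s1 = LOW XOR LOW = LOW
s4 = s2 OR R OR s1 = LOW OR HIGH OR LOW = HIGH
s5 = s3 NOR s4 = LOW NOR HIGH = LOW
s6 = s5 XOR R = LOW XOR HIGH = HIGH
s7 = NOT P = NOT LOW = HIGH

s5 = LOW, s6 = HIGH, s7 = HIGH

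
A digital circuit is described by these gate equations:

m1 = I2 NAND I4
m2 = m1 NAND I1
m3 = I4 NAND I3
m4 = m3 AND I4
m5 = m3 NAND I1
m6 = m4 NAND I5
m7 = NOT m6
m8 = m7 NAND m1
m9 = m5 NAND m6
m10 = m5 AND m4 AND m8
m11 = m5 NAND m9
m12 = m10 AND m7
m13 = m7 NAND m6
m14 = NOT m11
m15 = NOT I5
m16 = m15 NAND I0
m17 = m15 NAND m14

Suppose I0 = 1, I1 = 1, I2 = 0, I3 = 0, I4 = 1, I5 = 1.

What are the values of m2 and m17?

m1 = I2 NAND I4 = 0 NAND 1 = 1
m2 = m1 NAND I1 = 1 NAND 1 = 0
m3 = I4 NAND I3 = 1 NAND 0 = 1
m4 = m3 AND I4 = 1 AND 1 = 1
m5 = m3 NAND I1 = 1 NAND 1 = 0
m6 = m4 NAND I5 = 1 NAND 1 = 0
m9 = m5 NAND m6 = 0 NAND 0 = 1
m11 = m5 NAND m9 = 0 NAND 1 = 1
m14 = NOT m11 = NOT 1 = 0
m15 = NOT I5 = NOT 1 = 0
m17 = m15 NAND m14 = 0 NAND 0 = 1

m2 = 0, m17 = 1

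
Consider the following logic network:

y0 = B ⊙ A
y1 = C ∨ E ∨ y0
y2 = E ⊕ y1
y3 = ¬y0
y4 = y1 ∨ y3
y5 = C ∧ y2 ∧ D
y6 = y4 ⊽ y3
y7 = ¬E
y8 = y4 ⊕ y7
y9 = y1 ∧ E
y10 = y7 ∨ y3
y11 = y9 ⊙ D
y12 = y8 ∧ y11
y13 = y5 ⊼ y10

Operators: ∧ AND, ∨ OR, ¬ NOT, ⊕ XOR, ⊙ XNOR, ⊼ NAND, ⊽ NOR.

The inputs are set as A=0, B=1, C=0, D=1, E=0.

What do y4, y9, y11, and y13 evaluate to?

y0 = B XNOR A = 1 XNOR 0 = 0
y1 = C OR E OR y0 = 0 OR 0 OR 0 = 0
y2 = E XOR y1 = 0 XOR 0 = 0
y3 = NOT y0 = NOT 0 = 1
y4 = y1 OR y3 = 0 OR 1 = 1
y5 = C AND y2 AND D = 0 AND 0 AND 1 = 0
y7 = NOT E = NOT 0 = 1
y9 = y1 AND E = 0 AND 0 = 0
y10 = y7 OR y3 = 1 OR 1 = 1
y11 = y9 XNOR D = 0 XNOR 1 = 0
y13 = y5 NAND y10 = 0 NAND 1 = 1

y4 = 1; y9 = 0; y11 = 0; y13 = 1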